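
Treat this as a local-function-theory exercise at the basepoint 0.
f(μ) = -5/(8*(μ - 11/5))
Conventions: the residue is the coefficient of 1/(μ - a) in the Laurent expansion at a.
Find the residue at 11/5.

The residue is -5/8.

At the order-1 pole 11/5 set g(μ) = (μ - (11/5))*f(μ) = -5/8.
Simple pole: residue = g(a) at a = 11/5, which is -5/8.


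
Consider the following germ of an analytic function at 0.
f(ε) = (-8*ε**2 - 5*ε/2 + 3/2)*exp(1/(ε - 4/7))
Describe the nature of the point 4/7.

The point is an essential singularity.

The exponent 1/(ε - (4/7)) has a pole at 4/7, so exp(1/(ε - (4/7))) takes every nonzero value near it: an essential singularity (not a pole of any order).


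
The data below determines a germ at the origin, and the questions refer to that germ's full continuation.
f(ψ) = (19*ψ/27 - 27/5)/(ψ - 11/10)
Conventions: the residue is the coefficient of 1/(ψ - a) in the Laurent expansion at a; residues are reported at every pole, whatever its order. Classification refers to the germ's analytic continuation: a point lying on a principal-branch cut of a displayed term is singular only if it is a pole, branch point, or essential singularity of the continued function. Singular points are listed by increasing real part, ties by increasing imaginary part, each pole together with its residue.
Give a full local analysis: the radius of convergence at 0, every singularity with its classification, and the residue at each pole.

Radius of convergence at 0: 11/10.
At 11/10: a pole of order 1; residue -1249/270.

Denominator factor (ψ - 11/10): pole of order 1 at 11/10, modulus 11/10.
The radius of convergence is the smallest modulus among the singular points: 11/10.
At the order-1 pole 11/10 set g(ψ) = (ψ - (11/10))*f(ψ) = 19*ψ/27 - 27/5.
Simple pole: residue = g(a) at a = 11/10, which is -1249/270.


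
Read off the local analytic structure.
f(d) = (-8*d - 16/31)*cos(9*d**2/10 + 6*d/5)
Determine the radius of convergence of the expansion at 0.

The radius of convergence is infinite.

The factor cos(9*d**2/10 + 6*d/5) is entire and contributes no finite singular point.
The polynomial part has no poles.
No finite singular points: the Taylor series at 0 converges everywhere.


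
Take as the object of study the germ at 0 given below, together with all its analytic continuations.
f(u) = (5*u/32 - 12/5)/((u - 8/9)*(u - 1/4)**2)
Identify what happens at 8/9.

The denominator factor u - 8/9 vanishes at 8/9 and appears to the power 1; the numerator there equals -407/180, nonzero, and no other factor vanishes.
Hence a pole whose order is the multiplicity, 1.

The point is a pole of order 1.


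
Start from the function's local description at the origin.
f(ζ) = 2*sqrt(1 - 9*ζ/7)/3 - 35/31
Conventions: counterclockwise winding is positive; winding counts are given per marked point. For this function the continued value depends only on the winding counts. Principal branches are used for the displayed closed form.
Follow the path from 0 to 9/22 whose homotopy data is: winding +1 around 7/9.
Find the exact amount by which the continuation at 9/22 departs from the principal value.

The rational part is single-valued and drops out of the difference; each branch term changes only by its own monodromy.
(2/3)*sqrt(1 - ζ/(7/9)): winding +1 is odd, the square root flips sign, contributing -2*(2/3)*sqrt(1 - (9/22)/(7/9)) = -2*(2/3)*sqrt(73/154) = -(2/231)*sqrt(11242).
Summing the contributions at ζ = 9/22 gives -(2/231)*sqrt(11242).

Continued minus principal equals -(2/231)*sqrt(11242).


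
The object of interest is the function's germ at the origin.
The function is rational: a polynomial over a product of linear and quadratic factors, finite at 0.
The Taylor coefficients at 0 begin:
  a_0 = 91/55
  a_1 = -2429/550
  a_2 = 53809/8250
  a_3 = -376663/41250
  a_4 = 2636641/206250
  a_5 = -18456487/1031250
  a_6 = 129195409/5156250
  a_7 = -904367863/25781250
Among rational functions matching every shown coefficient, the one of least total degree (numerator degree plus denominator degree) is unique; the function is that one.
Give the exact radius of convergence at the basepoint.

The radius of convergence is 5/7.

No rational of total degree below 3 reproduces all 8 coefficients; solving the [2/1] Pade equations on them gives f(ω) = (8*ω**2/33 - 3*ω/2 + 13/11)/(ω + 5/7), whose expansion matches every shown term.
Denominator factor (ω + 5/7): pole of order 1 at -5/7, modulus 5/7.
The radius of convergence is the smallest modulus among the singular points: 5/7.


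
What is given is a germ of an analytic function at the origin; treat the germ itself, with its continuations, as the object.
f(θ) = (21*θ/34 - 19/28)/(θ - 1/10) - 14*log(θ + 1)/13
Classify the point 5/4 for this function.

The point is a regular point.

Denominator factors: θ - 1/10 = 23/20 at θ = 5/4 — none vanishes.
Branch term log(1 - θ/(-1)): argument at 5/4 is 9/4, nonzero, so 5/4 is not its branch point (a point on a principal cut is still regular for the continued germ).
So the germ continues analytically to 5/4.


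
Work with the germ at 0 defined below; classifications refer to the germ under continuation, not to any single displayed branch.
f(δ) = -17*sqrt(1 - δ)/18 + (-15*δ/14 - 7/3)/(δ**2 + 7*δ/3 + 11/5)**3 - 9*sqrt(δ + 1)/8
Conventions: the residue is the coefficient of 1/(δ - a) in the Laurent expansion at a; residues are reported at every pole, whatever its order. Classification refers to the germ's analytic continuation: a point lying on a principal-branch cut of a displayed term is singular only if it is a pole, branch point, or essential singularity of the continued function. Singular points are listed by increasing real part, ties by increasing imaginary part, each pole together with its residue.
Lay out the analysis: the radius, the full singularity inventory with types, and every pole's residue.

Radius of convergence at 0: 1.
At (-7/6) - ((1/30)*sqrt(755))*i: a pole of order 3; residue -((78975/6885902)*sqrt(755))*i.
At (-7/6) + ((1/30)*sqrt(755))*i: a pole of order 3; residue ((78975/6885902)*sqrt(755))*i.
At -1: an algebraic (square-root) branch point.
At 1: an algebraic (square-root) branch point.

Denominator factor (δ**2 + 7*δ/3 + 11/5)^3: discriminant -151/45, complex-conjugate roots (-7/6) + ((1/30)*sqrt(755))*i and (-7/6) - ((1/30)*sqrt(755))*i; poles of order 3, moduli (1/5)*sqrt(55) and (1/5)*sqrt(55).
Branch term (-17/18)*sqrt(1 - δ/(1)): its argument vanishes at δ = 1, a square-root branch point, modulus 1.
Branch term (-9/8)*sqrt(1 - δ/(-1)): its argument vanishes at δ = -1, a square-root branch point, modulus 1.
The radius of convergence is the smallest modulus among the singular points: 1.
The branch terms are analytic at (-7/6) - ((1/30)*sqrt(755))*i and contribute nothing to the residue; only the rational part matters.
The factor δ**2 + 7*δ/3 + 11/5 splits as (δ - a)(δ - a') with a = (-7/6) - ((1/30)*sqrt(755))*i, a' = (-7/6) + ((1/30)*sqrt(755))*i. At the order-3 pole a set g(δ) = (δ - a)^3*(rational part) = [-15*δ/14 - 7/3] / (δ - a')^3.
Order-3 pole: residue = g''(a)/2; g''((-7/6) - ((1/30)*sqrt(755))*i) = -((78975/3442951)*sqrt(755))*i, so the residue is -((78975/6885902)*sqrt(755))*i.
The branch terms are analytic at (-7/6) + ((1/30)*sqrt(755))*i and contribute nothing to the residue; only the rational part matters.
The factor δ**2 + 7*δ/3 + 11/5 splits as (δ - a)(δ - a') with a = (-7/6) + ((1/30)*sqrt(755))*i, a' = (-7/6) - ((1/30)*sqrt(755))*i. At the order-3 pole a set g(δ) = (δ - a)^3*(rational part) = [-15*δ/14 - 7/3] / (δ - a')^3.
Order-3 pole: residue = g''(a)/2; g''((-7/6) + ((1/30)*sqrt(755))*i) = ((78975/3442951)*sqrt(755))*i, so the residue is ((78975/6885902)*sqrt(755))*i.
List the singular points by increasing real part (a conjugate pair: the negative imaginary part first).


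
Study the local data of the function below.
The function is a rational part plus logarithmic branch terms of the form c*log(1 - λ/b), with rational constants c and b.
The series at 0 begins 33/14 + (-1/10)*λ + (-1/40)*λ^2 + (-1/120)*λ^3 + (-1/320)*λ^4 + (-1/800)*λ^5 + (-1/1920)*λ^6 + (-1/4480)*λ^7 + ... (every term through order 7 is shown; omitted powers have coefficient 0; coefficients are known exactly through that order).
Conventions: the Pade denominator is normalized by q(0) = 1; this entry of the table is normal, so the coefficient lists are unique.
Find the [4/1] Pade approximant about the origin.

Taylor coefficients needed (read off): a_0 = 33/14, a_1 = -1/10, a_2 = -1/40, a_3 = -1/120, a_4 = -1/320, a_5 = -1/800.
Write the denominator as Q(λ) = 1 + q1*λ. Requiring Q*f - P = O(λ^6) with deg P <= 4 kills the coefficients of λ^5..λ^5 in Q*f:
  λ^5: a_5 + q1*a_4 = 0, i.e. -1/800 + (-1/320)*q1 = 0.
Solving this linear system: q1 = -2/5.
The numerator is Q*f truncated at degree 4: P0 = a_0 = 33/14; P1 = a_1 + q1*a_0 = -73/70; P2 = a_2 + q1*a_1 = 3/200; P3 = a_3 + q1*a_2 = 1/600; P4 = a_4 + q1*a_3 = 1/4800.

The Pade approximant has numerator coefficients [33/14, -73/70, 3/200, 1/600, 1/4800]; denominator coefficients [1, -2/5].


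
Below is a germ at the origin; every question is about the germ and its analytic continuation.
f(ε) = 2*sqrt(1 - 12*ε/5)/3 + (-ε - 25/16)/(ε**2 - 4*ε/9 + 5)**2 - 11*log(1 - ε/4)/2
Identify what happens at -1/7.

The point is a regular point.

Denominator factors: ε**2 - 4*ε/9 + 5 = 2242/441 at ε = -1/7 — none vanishes.
Branch term sqrt(1 - ε/(5/12)): argument at -1/7 is 47/35, nonzero, so -1/7 is not its branch point (a point on a principal cut is still regular for the continued germ).
Branch term log(1 - ε/(4)): argument at -1/7 is 29/28, nonzero, so -1/7 is not its branch point (a point on a principal cut is still regular for the continued germ).
So the germ continues analytically to -1/7.


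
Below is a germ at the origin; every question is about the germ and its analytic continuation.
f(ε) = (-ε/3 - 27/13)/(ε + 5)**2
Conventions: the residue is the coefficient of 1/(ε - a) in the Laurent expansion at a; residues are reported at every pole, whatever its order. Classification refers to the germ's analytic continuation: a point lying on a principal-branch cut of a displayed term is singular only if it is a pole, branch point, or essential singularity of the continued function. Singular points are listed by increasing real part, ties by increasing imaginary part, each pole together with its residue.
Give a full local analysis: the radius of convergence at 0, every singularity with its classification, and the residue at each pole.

Denominator factor (ε + 5)^2: pole of order 2 at -5, modulus 5.
The radius of convergence is the smallest modulus among the singular points: 5.
At the order-2 pole -5 set g(ε) = (ε - (-5))^2*f(ε) = -ε/3 - 27/13.
Order-2 pole: residue = g'(a); g'(-5) = -1/3, so the residue is -1/3.

Radius of convergence at 0: 5.
At -5: a pole of order 2; residue -1/3.


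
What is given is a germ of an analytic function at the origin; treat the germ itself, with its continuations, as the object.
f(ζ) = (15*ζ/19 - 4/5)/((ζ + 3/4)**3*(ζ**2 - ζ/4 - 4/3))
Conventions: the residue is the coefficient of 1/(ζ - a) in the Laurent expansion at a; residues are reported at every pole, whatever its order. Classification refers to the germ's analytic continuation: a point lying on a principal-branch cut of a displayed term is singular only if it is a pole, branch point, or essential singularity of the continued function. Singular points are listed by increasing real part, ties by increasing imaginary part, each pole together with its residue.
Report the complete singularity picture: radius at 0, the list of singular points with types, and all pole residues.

Radius of convergence at 0: 3/4.
At 1/8 - (1/24)*sqrt(777): a pole of order 1; residue -27585/1862 - (183213/344470)*sqrt(777).
At -3/4: a pole of order 3; residue 27585/931.
At 1/8 + (1/24)*sqrt(777): a pole of order 1; residue -27585/1862 + (183213/344470)*sqrt(777).


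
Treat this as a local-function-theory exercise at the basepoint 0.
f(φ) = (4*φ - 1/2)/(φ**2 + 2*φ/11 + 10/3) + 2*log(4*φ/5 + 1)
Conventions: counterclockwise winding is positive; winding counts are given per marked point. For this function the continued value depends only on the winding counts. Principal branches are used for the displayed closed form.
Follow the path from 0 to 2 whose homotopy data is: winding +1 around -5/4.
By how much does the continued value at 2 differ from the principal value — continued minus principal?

The rational part is single-valued and drops out of the difference; each branch term changes only by its own monodromy.
(2)*log(1 - φ/(-5/4)): each positive loop around -5/4 adds 2*pi*i to the log, so winding +1 contributes (2)*(1)*2*pi*i = (4)*pi*i.
Summing the contributions at φ = 2 gives (4)*pi*i.

Continued minus principal equals (4)*pi*i.


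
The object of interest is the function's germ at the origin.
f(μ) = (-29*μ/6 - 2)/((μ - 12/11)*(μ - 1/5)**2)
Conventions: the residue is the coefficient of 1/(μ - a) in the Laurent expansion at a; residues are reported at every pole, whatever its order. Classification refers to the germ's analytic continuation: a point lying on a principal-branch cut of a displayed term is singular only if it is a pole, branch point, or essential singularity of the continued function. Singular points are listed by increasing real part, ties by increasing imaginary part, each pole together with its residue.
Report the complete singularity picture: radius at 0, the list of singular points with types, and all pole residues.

Denominator factor (μ - 12/11): pole of order 1 at 12/11, modulus 12/11.
Denominator factor (μ - 1/5)^2: pole of order 2 at 1/5, modulus 1/5.
The radius of convergence is the smallest modulus among the singular points: 1/5.
At the order-2 pole 1/5 set g(μ) = (μ - (1/5))^2*f(μ) = (-29*μ/6 - 2)/(μ - 12/11).
Order-2 pole: residue = g'(a); g'(1/5) = 22000/2401, so the residue is 22000/2401.
At the order-1 pole 12/11 set g(μ) = (μ - (12/11))*f(μ) = (-29*μ/6 - 2)/(μ - 1/5)**2.
Simple pole: residue = g(a) at a = 12/11, which is -22000/2401.
List the singular points by increasing real part (a conjugate pair: the negative imaginary part first).

Radius of convergence at 0: 1/5.
At 1/5: a pole of order 2; residue 22000/2401.
At 12/11: a pole of order 1; residue -22000/2401.


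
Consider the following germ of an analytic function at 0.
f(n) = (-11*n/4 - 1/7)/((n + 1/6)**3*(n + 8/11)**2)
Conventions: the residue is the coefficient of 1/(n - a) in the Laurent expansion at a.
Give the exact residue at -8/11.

The residue is -535245678/13119127.

At the order-2 pole -8/11 set g(n) = (n - (-8/11))^2*f(n) = (-11*n/4 - 1/7)/(n + 1/6)**3.
Order-2 pole: residue = g'(a); g'(-8/11) = -535245678/13119127, so the residue is -535245678/13119127.


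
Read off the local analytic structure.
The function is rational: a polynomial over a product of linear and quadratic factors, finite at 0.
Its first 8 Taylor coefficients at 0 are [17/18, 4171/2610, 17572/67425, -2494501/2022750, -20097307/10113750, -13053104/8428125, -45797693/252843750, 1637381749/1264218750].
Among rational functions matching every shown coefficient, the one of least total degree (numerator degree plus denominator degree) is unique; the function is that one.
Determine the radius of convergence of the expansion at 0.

The radius of convergence is 1.

No rational of total degree below 4 reproduces all 8 coefficients; solving the [2/2] Pade equations on them gives f(ρ) = (-32*ρ**2/31 + 8*ρ/29 + 17/18)/(ρ**2 - 7*ρ/5 + 1), whose expansion matches every shown term.
Denominator factor (ρ**2 - 7*ρ/5 + 1): discriminant -51/25, complex-conjugate roots (7/10) + ((1/10)*sqrt(51))*i and (7/10) - ((1/10)*sqrt(51))*i; poles of order 1, moduli 1 and 1.
The radius of convergence is the smallest modulus among the singular points: 1.


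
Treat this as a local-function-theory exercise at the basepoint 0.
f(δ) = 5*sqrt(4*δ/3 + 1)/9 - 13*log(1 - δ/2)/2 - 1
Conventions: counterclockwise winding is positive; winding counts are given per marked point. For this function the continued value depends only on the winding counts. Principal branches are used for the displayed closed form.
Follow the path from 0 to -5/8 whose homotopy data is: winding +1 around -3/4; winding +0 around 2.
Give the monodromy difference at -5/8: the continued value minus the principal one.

Continued minus principal equals -(5/27)*sqrt(6).

The rational part is single-valued and drops out of the difference; each branch term changes only by its own monodromy.
(5/9)*sqrt(1 - δ/(-3/4)): winding +1 is odd, the square root flips sign, contributing -2*(5/9)*sqrt(1 - (-5/8)/(-3/4)) = -2*(5/9)*sqrt(1/6) = -(5/27)*sqrt(6).
(-13/2)*log(1 - δ/(2)): winding 0 around 2, so this term returns to its principal value, contribution 0.
Summing the contributions at δ = -5/8 gives -(5/27)*sqrt(6).


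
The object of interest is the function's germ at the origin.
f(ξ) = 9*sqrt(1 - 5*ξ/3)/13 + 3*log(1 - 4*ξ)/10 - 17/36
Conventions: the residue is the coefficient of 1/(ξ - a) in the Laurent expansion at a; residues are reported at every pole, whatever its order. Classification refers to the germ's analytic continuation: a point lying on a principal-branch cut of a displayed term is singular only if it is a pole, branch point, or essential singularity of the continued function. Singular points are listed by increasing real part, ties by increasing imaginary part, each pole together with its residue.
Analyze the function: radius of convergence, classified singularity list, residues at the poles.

Radius of convergence at 0: 1/4.
At 1/4: a logarithmic branch point.
At 3/5: an algebraic (square-root) branch point.

Branch term (9/13)*sqrt(1 - ξ/(3/5)): its argument vanishes at ξ = 3/5, a square-root branch point, modulus 3/5.
Branch term (3/10)*log(1 - ξ/(1/4)): its argument vanishes at ξ = 1/4, a logarithmic branch point, modulus 1/4.
The radius of convergence is the smallest modulus among the singular points: 1/4.
List the singular points by increasing real part (a conjugate pair: the negative imaginary part first).


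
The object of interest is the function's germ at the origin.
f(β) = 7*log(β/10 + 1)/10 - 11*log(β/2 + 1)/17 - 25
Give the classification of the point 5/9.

The point is a regular point.

There is no denominator, hence no pole anywhere.
Branch term log(1 - β/(-10)): argument at 5/9 is 19/18, nonzero, so 5/9 is not its branch point (a point on a principal cut is still regular for the continued germ).
Branch term log(1 - β/(-2)): argument at 5/9 is 23/18, nonzero, so 5/9 is not its branch point (a point on a principal cut is still regular for the continued germ).
So the germ continues analytically to 5/9.


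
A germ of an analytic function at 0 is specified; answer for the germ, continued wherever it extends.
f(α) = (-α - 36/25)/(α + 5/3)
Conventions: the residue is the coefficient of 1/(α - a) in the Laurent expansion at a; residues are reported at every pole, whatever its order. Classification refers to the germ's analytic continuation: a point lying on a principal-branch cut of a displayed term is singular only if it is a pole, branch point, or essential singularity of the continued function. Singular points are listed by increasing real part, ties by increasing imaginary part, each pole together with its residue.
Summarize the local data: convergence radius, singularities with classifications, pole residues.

Denominator factor (α + 5/3): pole of order 1 at -5/3, modulus 5/3.
The radius of convergence is the smallest modulus among the singular points: 5/3.
At the order-1 pole -5/3 set g(α) = (α - (-5/3))*f(α) = -α - 36/25.
Simple pole: residue = g(a) at a = -5/3, which is 17/75.

Radius of convergence at 0: 5/3.
At -5/3: a pole of order 1; residue 17/75.


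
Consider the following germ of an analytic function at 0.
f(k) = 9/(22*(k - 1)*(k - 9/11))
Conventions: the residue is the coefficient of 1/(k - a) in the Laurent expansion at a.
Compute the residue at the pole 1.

The residue is 9/4.

At the order-1 pole 1 set g(k) = (k - (1))*f(k) = 9/(22*(k - 9/11)).
Simple pole: residue = g(a) at a = 1, which is 9/4.


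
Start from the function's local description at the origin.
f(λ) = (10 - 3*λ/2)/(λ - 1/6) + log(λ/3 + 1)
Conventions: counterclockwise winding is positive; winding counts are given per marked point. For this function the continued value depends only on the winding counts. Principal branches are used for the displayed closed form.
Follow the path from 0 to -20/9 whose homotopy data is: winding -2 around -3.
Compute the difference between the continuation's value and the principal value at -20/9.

The rational part is single-valued and drops out of the difference; each branch term changes only by its own monodromy.
(1)*log(1 - λ/(-3)): each positive loop around -3 adds 2*pi*i to the log, so winding -2 contributes (1)*(-2)*2*pi*i = -(4)*pi*i.
Summing the contributions at λ = -20/9 gives -(4)*pi*i.

Continued minus principal equals -(4)*pi*i.


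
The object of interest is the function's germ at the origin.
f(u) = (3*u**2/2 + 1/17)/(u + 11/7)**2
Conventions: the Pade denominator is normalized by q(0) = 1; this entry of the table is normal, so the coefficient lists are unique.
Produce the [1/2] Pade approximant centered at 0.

The Pade approximant has numerator coefficients [49/2057, -2058/66803]; denominator coefficients [1, -1372/66803, -39300361/1469666].

Taylor coefficients needed (expand at 0): a_0 = 49/2057, a_1 = -686/22627, a_2 = 316785/497794, a_3 = -2183881/2737867.
Write the denominator as Q(u) = 1 + q1*u + q2*u^2. Requiring Q*f - P = O(u^4) with deg P <= 1 kills the coefficients of u^2..u^3 in Q*f:
  u^2: a_2 + q1*a_1 + q2*a_0 = 0, i.e. 316785/497794 + (-686/22627)*q1 + (49/2057)*q2 = 0.
  u^3: a_3 + q1*a_2 + q2*a_1 = 0, i.e. -2183881/2737867 + (316785/497794)*q1 + (-686/22627)*q2 = 0.
Solving this linear system: q1 = -1372/66803, q2 = -39300361/1469666.
The numerator is Q*f truncated at degree 1: P0 = a_0 = 49/2057; P1 = a_1 + q1*a_0 = -2058/66803.


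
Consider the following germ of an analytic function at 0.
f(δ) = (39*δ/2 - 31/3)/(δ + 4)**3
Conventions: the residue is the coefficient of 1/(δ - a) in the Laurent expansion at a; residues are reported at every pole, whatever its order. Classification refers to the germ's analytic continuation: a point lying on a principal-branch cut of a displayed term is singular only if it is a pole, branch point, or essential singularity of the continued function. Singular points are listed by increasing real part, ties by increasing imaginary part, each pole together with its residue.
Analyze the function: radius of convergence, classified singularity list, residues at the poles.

Radius of convergence at 0: 4.
At -4: a pole of order 3; residue 0.

Denominator factor (δ + 4)^3: pole of order 3 at -4, modulus 4.
The radius of convergence is the smallest modulus among the singular points: 4.
At the order-3 pole -4 set g(δ) = (δ - (-4))^3*f(δ) = 39*δ/2 - 31/3.
Order-3 pole: residue = g''(a)/2; g''(-4) = 0, so the residue is 0.


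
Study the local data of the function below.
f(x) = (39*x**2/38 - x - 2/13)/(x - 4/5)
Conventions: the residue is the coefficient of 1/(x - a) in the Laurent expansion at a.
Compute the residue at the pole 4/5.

At the order-1 pole 4/5 set g(x) = (x - (4/5))*f(x) = 39*x**2/38 - x - 2/13.
Simple pole: residue = g(a) at a = 4/5, which is -1834/6175.

The residue is -1834/6175.


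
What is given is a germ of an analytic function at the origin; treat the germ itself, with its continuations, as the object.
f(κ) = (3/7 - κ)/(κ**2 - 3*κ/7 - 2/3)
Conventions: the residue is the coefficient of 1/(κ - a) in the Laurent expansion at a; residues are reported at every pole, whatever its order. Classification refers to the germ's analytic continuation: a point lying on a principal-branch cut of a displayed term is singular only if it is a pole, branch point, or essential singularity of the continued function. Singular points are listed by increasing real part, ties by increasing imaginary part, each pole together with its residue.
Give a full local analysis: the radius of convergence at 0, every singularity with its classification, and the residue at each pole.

Denominator factor (κ**2 - 3*κ/7 - 2/3): discriminant 419/147, real irrational roots 3/14 + (1/42)*sqrt(1257) and 3/14 - (1/42)*sqrt(1257); poles of order 1, moduli 3/14 + (1/42)*sqrt(1257) and -3/14 + (1/42)*sqrt(1257).
The radius of convergence is the smallest modulus among the singular points: -3/14 + (1/42)*sqrt(1257).
The factor κ**2 - 3*κ/7 - 2/3 splits as (κ - a)(κ - a') with a = 3/14 - (1/42)*sqrt(1257), a' = 3/14 + (1/42)*sqrt(1257). At the order-1 pole a set g(κ) = (κ - a)*f(κ) = [3/7 - κ] / (κ - a').
Simple pole: residue = g(a) at a = 3/14 - (1/42)*sqrt(1257), which is -1/2 - (3/838)*sqrt(1257).
The factor κ**2 - 3*κ/7 - 2/3 splits as (κ - a)(κ - a') with a = 3/14 + (1/42)*sqrt(1257), a' = 3/14 - (1/42)*sqrt(1257). At the order-1 pole a set g(κ) = (κ - a)*f(κ) = [3/7 - κ] / (κ - a').
Simple pole: residue = g(a) at a = 3/14 + (1/42)*sqrt(1257), which is -1/2 + (3/838)*sqrt(1257).
List the singular points by increasing real part (a conjugate pair: the negative imaginary part first).

Radius of convergence at 0: -3/14 + (1/42)*sqrt(1257).
At 3/14 - (1/42)*sqrt(1257): a pole of order 1; residue -1/2 - (3/838)*sqrt(1257).
At 3/14 + (1/42)*sqrt(1257): a pole of order 1; residue -1/2 + (3/838)*sqrt(1257).


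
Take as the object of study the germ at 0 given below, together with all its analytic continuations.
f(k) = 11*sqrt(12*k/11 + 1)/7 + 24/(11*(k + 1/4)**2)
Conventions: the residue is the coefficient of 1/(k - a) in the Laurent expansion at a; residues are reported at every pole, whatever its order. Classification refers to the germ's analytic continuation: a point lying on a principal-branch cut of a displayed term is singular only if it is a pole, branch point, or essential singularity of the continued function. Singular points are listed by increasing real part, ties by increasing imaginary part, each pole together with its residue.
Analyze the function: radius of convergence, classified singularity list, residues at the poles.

Denominator factor (k + 1/4)^2: pole of order 2 at -1/4, modulus 1/4.
Branch term (11/7)*sqrt(1 - k/(-11/12)): its argument vanishes at k = -11/12, a square-root branch point, modulus 11/12.
The radius of convergence is the smallest modulus among the singular points: 1/4.
The branch term is analytic at -1/4 and contributes nothing to the residue; only the rational part matters.
At the order-2 pole -1/4 set g(k) = (k - (-1/4))^2*(rational part) = 24/11.
Order-2 pole: residue = g'(a); g'(-1/4) = 0, so the residue is 0.
List the singular points by increasing real part (a conjugate pair: the negative imaginary part first).

Radius of convergence at 0: 1/4.
At -11/12: an algebraic (square-root) branch point.
At -1/4: a pole of order 2; residue 0.


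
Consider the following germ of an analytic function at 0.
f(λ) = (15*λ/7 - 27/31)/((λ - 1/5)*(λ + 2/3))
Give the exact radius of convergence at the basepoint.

Denominator factor (λ + 2/3): pole of order 1 at -2/3, modulus 2/3.
Denominator factor (λ - 1/5): pole of order 1 at 1/5, modulus 1/5.
The radius of convergence is the smallest modulus among the singular points: 1/5.

The radius of convergence is 1/5.


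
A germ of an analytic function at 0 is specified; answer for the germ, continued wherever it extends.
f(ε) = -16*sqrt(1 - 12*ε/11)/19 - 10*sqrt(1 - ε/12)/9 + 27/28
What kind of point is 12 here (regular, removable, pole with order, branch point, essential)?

The point is an algebraic (square-root) branch point.

The term (-10/9)*sqrt(1 - ε/(12)) has argument 1 - 12/(12) = 0 at 12: a square-root (algebraic, two-sheeted) branch point; the remaining terms are analytic or single-valued there.


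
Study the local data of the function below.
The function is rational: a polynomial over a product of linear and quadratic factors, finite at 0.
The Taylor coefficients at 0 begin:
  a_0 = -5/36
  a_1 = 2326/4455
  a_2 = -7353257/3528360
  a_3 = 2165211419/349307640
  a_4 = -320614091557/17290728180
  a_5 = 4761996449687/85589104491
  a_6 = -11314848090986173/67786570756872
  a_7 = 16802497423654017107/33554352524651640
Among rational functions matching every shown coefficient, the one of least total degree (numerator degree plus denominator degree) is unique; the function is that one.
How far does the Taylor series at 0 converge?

The radius of convergence is 1/3.

No rational of total degree below 5 reproduces all 8 coefficients; solving the [2/3] Pade equations on them gives f(ω) = (-13*ω**2/8 + 7*ω/20 - 5/12)/((ω + 1/3)*(ω**2 - 8*ω/11 + 9)), whose expansion matches every shown term.
Denominator factor (ω**2 - 8*ω/11 + 9): discriminant -4292/121, complex-conjugate roots (4/11) + ((1/11)*sqrt(1073))*i and (4/11) - ((1/11)*sqrt(1073))*i; poles of order 1, moduli 3 and 3.
Denominator factor (ω + 1/3): pole of order 1 at -1/3, modulus 1/3.
The radius of convergence is the smallest modulus among the singular points: 1/3.


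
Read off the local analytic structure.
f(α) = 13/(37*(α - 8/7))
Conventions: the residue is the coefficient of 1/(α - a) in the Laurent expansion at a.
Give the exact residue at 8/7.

At the order-1 pole 8/7 set g(α) = (α - (8/7))*f(α) = 13/37.
Simple pole: residue = g(a) at a = 8/7, which is 13/37.

The residue is 13/37.


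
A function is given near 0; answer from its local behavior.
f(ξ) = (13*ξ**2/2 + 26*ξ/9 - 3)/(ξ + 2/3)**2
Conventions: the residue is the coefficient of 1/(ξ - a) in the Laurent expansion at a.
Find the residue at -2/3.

The residue is -52/9.

At the order-2 pole -2/3 set g(ξ) = (ξ - (-2/3))^2*f(ξ) = 13*ξ**2/2 + 26*ξ/9 - 3.
Order-2 pole: residue = g'(a); g'(-2/3) = -52/9, so the residue is -52/9.


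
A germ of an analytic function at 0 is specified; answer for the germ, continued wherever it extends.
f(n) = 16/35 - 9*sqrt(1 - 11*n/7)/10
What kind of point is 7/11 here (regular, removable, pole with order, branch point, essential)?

The term (-9/10)*sqrt(1 - n/(7/11)) has argument 1 - 7/11/(7/11) = 0 at 7/11: a square-root (algebraic, two-sheeted) branch point; the remaining terms are analytic or single-valued there.

The point is an algebraic (square-root) branch point.


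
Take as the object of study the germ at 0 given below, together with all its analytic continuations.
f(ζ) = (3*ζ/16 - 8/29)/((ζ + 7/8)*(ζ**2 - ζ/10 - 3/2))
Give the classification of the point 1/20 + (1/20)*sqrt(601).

The denominator factor ζ**2 - ζ/10 - 3/2 vanishes at 1/20 + (1/20)*sqrt(601) and appears to the power 1; the numerator there equals -2473/9280 + (3/320)*sqrt(601), nonzero, and no other factor vanishes.
Hence a pole whose order is the multiplicity, 1.

The point is a pole of order 1.


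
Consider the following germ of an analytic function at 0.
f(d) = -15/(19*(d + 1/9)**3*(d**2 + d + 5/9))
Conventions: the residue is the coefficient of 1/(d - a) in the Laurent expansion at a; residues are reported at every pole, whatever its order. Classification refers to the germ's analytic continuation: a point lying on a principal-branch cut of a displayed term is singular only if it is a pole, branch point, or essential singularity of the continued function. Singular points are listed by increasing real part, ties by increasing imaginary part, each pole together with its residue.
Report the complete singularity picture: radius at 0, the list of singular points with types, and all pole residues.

Radius of convergence at 0: 1/9.
At (-1/2) - ((1/6)*sqrt(11))*i: a pole of order 1; residue (590490/962407) - ((7118685/10586477)*sqrt(11))*i.
At (-1/2) + ((1/6)*sqrt(11))*i: a pole of order 1; residue (590490/962407) + ((7118685/10586477)*sqrt(11))*i.
At -1/9: a pole of order 3; residue -1180980/962407.


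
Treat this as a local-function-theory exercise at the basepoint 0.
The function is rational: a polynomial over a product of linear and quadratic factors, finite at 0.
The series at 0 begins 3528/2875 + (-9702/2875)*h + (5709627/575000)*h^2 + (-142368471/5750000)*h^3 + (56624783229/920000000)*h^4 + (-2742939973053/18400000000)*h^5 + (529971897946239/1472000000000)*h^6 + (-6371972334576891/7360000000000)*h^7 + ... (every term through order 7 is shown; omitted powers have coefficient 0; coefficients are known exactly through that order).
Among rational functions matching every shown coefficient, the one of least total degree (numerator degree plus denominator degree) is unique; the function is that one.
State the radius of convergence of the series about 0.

The radius of convergence is 5/12.

No rational of total degree below 5 reproduces all 8 coefficients; solving the [0/5] Pade equations on them gives f(h) = 24/(23*(h + 5/12)*(h**2 - h/4 - 10/7)**2), whose expansion matches every shown term.
Denominator factor (h + 5/12): pole of order 1 at -5/12, modulus 5/12.
Denominator factor (h**2 - h/4 - 10/7)^2: discriminant 647/112, real irrational roots 1/8 + (1/56)*sqrt(4529) and 1/8 - (1/56)*sqrt(4529); poles of order 2, moduli 1/8 + (1/56)*sqrt(4529) and -1/8 + (1/56)*sqrt(4529).
The radius of convergence is the smallest modulus among the singular points: 5/12.


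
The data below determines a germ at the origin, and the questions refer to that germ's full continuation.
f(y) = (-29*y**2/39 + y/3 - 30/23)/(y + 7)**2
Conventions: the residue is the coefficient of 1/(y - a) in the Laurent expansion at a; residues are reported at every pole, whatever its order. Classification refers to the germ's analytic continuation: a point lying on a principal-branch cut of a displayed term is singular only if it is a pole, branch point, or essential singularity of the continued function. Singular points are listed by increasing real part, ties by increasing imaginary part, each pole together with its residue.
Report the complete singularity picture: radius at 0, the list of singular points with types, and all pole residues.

Denominator factor (y + 7)^2: pole of order 2 at -7, modulus 7.
The radius of convergence is the smallest modulus among the singular points: 7.
At the order-2 pole -7 set g(y) = (y - (-7))^2*f(y) = -29*y**2/39 + y/3 - 30/23.
Order-2 pole: residue = g'(a); g'(-7) = 419/39, so the residue is 419/39.

Radius of convergence at 0: 7.
At -7: a pole of order 2; residue 419/39.


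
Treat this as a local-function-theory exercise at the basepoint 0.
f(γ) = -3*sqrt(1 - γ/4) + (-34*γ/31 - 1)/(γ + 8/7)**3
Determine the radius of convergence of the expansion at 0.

The radius of convergence is 8/7.

Denominator factor (γ + 8/7)^3: pole of order 3 at -8/7, modulus 8/7.
Branch term (-3)*sqrt(1 - γ/(4)): its argument vanishes at γ = 4, a square-root branch point, modulus 4.
The radius of convergence is the smallest modulus among the singular points: 8/7.


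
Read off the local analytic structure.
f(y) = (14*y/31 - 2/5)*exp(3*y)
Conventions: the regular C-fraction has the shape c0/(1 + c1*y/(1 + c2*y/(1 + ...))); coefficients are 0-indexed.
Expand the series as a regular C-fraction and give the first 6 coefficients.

The regular C-fraction coefficients are [-2/5, -58/31, 4589/3596, -277047/532324, 93931/4556877, 299262457/16081635].

Taylor coefficients (expand at 0): a_0 = -2/5, a_1 = -116/155, a_2 = -69/155, a_3 = 36/155, a_4 = 423/620, a_5 = 1107/1550.
c0 = a_0 = -2/5. Peel one level at a time: if S = 1 + c*y/S' with S'(0) = 1, then c is the y-coefficient of S and S' = c*y/(S - 1).
S_1 = c0/f = 1 + (-58/31)*y + (4589/1922)*y^2 + ...; c1 = -58/31.
S_2 = c1*y/(S_1 - 1) = 1 + (4589/3596)*y + (8937/13456)*y^2 + ...; c2 = 4589/3596.
S_3 = c2*y/(S_2 - 1) = 1 + (-277047/532324)*y + (903681/84235684)*y^2 + ...; c3 = -277047/532324.
S_4 = c3*y/(S_3 - 1) = 1 + (93931/4556877)*y + (-1891177/4930245)*y^2 + ...; c4 = 93931/4556877.
S_5 = c4*y/(S_4 - 1) = 1 + (299262457/16081635)*y + ...; c5 = 299262457/16081635.


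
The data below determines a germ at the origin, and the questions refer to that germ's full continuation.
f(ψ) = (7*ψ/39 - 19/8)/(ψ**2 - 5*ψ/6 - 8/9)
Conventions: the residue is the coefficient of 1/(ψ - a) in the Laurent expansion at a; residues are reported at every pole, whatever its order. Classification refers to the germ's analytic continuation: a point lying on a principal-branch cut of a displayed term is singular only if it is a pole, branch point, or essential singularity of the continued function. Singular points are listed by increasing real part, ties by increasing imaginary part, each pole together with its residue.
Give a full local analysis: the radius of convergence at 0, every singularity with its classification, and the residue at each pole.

Radius of convergence at 0: -5/12 + (1/4)*sqrt(17).
At 5/12 - (1/4)*sqrt(17): a pole of order 1; residue 7/78 + (2153/7956)*sqrt(17).
At 5/12 + (1/4)*sqrt(17): a pole of order 1; residue 7/78 - (2153/7956)*sqrt(17).

Denominator factor (ψ**2 - 5*ψ/6 - 8/9): discriminant 17/4, real irrational roots 5/12 + (1/4)*sqrt(17) and 5/12 - (1/4)*sqrt(17); poles of order 1, moduli 5/12 + (1/4)*sqrt(17) and -5/12 + (1/4)*sqrt(17).
The radius of convergence is the smallest modulus among the singular points: -5/12 + (1/4)*sqrt(17).
The factor ψ**2 - 5*ψ/6 - 8/9 splits as (ψ - a)(ψ - a') with a = 5/12 - (1/4)*sqrt(17), a' = 5/12 + (1/4)*sqrt(17). At the order-1 pole a set g(ψ) = (ψ - a)*f(ψ) = [7*ψ/39 - 19/8] / (ψ - a').
Simple pole: residue = g(a) at a = 5/12 - (1/4)*sqrt(17), which is 7/78 + (2153/7956)*sqrt(17).
The factor ψ**2 - 5*ψ/6 - 8/9 splits as (ψ - a)(ψ - a') with a = 5/12 + (1/4)*sqrt(17), a' = 5/12 - (1/4)*sqrt(17). At the order-1 pole a set g(ψ) = (ψ - a)*f(ψ) = [7*ψ/39 - 19/8] / (ψ - a').
Simple pole: residue = g(a) at a = 5/12 + (1/4)*sqrt(17), which is 7/78 - (2153/7956)*sqrt(17).
List the singular points by increasing real part (a conjugate pair: the negative imaginary part first).


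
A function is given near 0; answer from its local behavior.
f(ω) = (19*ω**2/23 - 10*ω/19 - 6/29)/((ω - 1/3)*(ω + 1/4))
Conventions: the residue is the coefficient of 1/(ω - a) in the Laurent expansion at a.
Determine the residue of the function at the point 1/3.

The residue is -132556/266133.

At the order-1 pole 1/3 set g(ω) = (ω - (1/3))*f(ω) = (19*ω**2/23 - 10*ω/19 - 6/29)/(ω + 1/4).
Simple pole: residue = g(a) at a = 1/3, which is -132556/266133.


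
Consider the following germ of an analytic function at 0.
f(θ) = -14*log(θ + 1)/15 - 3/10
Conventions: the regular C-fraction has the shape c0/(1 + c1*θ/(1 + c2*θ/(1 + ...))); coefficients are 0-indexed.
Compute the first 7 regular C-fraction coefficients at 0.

Taylor coefficients (expand at 0): a_0 = -3/10, a_1 = -14/15, a_2 = 7/15, a_3 = -14/45, a_4 = 7/30, a_5 = -14/75, a_6 = 7/45.
c0 = a_0 = -3/10. Peel one level at a time: if S = 1 + c*θ/S' with S'(0) = 1, then c is the θ-coefficient of S and S' = c*θ/(S - 1).
S_1 = c0/f = 1 + (-28/9)*θ + (910/81)*θ^2 + ...; c1 = -28/9.
S_2 = c1*θ/(S_1 - 1) = 1 + (65/18)*θ + (-1/12)*θ^2 + ...; c2 = 65/18.
S_3 = c2*θ/(S_2 - 1) = 1 + (3/130)*θ + (-93/8450)*θ^2 + ...; c3 = 3/130.
S_4 = c3*θ/(S_3 - 1) = 1 + (31/65)*θ + (-1/15)*θ^2 + ...; c4 = 31/65.
S_5 = c4*θ/(S_4 - 1) = 1 + (13/93)*θ + (-871/17298)*θ^2 + ...; c5 = 13/93.
S_6 = c5*θ/(S_5 - 1) = 1 + (67/186)*θ + ...; c6 = 67/186.

The regular C-fraction coefficients are [-3/10, -28/9, 65/18, 3/130, 31/65, 13/93, 67/186].


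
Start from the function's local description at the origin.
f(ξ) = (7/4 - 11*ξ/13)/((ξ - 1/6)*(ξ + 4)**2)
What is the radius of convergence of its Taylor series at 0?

The radius of convergence is 1/6.

Denominator factor (ξ + 4)^2: pole of order 2 at -4, modulus 4.
Denominator factor (ξ - 1/6): pole of order 1 at 1/6, modulus 1/6.
The radius of convergence is the smallest modulus among the singular points: 1/6.


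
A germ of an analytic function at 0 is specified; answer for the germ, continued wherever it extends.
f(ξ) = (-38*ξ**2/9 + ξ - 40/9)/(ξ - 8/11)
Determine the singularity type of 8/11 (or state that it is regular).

The denominator factor ξ - 8/11 vanishes at 8/11 and appears to the power 1; the numerator there equals -720/121, nonzero, and no other factor vanishes.
Hence a pole whose order is the multiplicity, 1.

The point is a pole of order 1.
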